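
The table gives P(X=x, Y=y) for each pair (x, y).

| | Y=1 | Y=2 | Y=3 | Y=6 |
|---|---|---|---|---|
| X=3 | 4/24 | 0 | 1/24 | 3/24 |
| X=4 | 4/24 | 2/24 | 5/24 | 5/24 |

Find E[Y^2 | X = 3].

P(X = 3) = 1/3.
Σ Y^2·P over the event = 1·(4/24) + 9·(1/24) + 36·(3/24) = 121/24.
E[Y^2 | X = 3] = (121/24) / (1/3) = 121/8.

121/8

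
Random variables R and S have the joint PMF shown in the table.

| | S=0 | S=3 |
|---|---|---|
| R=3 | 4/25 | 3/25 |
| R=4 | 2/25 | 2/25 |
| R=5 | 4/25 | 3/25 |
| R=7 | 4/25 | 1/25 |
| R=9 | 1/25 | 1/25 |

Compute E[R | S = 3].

P(S = 3) = 2/5.
Summing R·P(R=x,S=y) over the conditioning event gives 48/25.
E[R | S = 3] = (48/25) / (2/5) = 24/5.

24/5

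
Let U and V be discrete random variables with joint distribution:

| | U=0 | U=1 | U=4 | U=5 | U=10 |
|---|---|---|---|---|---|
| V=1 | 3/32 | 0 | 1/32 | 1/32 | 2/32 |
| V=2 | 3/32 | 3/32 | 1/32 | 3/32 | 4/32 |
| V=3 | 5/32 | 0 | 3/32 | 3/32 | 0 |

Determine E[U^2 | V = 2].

P(V = 2) = 7/16.
Σ U^2·P over the event = 0·(3/32) + 1·(3/32) + 16·(1/32) + 25·(3/32) + 100·(4/32) = 247/16.
E[U^2 | V = 2] = (247/16) / (7/16) = 247/7.

247/7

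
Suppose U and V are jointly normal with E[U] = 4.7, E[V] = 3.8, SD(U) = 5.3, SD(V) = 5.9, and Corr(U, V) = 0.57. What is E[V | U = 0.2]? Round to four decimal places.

E[V | U=x] = μ_V + ρ(σ_V/σ_U)(x − μ_U) for jointly normal variables.
E[V | U=0.2] = 3.8 + (0.57)·(5.9/5.3)·(0.2 − (4.7)) = 3.8 + (0.63453)·(-4.5) = 0.9446.

0.9446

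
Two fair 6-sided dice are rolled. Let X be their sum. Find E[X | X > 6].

P(X > 6) = 7/12.
Σ over the event: 7·1/6 + 8·5/36 + 9·1/9 + 10·1/12 + 11·1/18 + 12·1/36 = 91/18.
E[X | X > 6] = (91/18) / (7/12) = 26/3.

26/3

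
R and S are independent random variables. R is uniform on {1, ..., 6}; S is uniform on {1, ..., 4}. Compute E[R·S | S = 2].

7

P(S = 2) = 1/4.
Summing RS·P(x,y) over outcomes with S = 2 gives 7/4.
E[R·S | S = 2] = (7/4) / (1/4) = 7.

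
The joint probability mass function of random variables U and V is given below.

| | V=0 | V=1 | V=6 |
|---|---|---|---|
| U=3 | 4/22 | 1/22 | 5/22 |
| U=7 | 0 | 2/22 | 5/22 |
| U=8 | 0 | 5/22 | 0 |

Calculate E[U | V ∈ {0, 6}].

P(V ∈ {0, 6}) = 7/11.
Σ U·P over the event = 3·(4/22) + 3·(5/22) + 7·(5/22) = 31/11.
E[U | V ∈ {0, 6}] = (31/11) / (7/11) = 31/7.

31/7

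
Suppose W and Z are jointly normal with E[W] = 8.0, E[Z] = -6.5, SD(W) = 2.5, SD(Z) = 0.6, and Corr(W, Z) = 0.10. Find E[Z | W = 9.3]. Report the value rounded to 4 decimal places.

-6.4688

For a bivariate normal, E[Z | W=x] = μ_Z + ρ·(σ_Z/σ_W)·(x − μ_W).
E[Z | W=9.3] = -6.5 + (0.10)·(0.6/2.5)·(9.3 − (8.0)) = -6.5 + (0.024)·(1.3) = -6.4688.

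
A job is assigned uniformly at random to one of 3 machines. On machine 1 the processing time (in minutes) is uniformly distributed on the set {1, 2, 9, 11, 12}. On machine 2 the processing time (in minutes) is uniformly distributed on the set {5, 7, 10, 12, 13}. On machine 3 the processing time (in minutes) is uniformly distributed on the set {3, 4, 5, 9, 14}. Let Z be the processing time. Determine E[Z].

E[Z | machine 1] = (1+2+9+11+12)/5 = 7.
E[Z | machine 2] = (5+7+10+12+13)/5 = 47/5.
E[Z | machine 3] = (3+4+5+9+14)/5 = 7.
By the law of total expectation,
E[Z] = (1/3)·(7) + (1/3)·(47/5) + (1/3)·(7) = 39/5.

39/5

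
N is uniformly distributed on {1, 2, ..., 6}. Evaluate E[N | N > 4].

11/2

Given N > 4, N is equally likely to be any of {5, 6}.
E[N | N > 4] = (5 + 6) / 2 = 11/2.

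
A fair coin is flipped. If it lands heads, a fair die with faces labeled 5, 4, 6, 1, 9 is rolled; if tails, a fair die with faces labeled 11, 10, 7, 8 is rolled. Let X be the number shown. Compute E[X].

7

E[X | heads] = (5+4+6+1+9)/5 = 5.
E[X | tails] = (11+10+7+8)/4 = 9.
By the law of total expectation,
E[X] = (1/2)·(5) + (1/2)·(9) = 7.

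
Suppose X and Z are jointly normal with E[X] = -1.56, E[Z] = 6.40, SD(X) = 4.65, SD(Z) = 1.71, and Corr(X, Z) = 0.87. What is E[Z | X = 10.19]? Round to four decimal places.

10.1592

The regression of Z on X has slope ρ·σ_Z/σ_X and passes through (μ_X, μ_Z).
E[Z | X=10.19] = 6.40 + (0.87)·(1.71/4.65)·(10.19 − (-1.56)) = 6.40 + (0.319935)·(11.75) = 10.1592.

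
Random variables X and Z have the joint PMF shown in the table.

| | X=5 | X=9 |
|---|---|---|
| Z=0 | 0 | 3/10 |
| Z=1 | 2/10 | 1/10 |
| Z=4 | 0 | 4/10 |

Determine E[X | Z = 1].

P(Z = 1) = 3/10.
Σ X·P over the event = 5·(2/10) + 9·(1/10) = 19/10.
E[X | Z = 1] = (19/10) / (3/10) = 19/3.

19/3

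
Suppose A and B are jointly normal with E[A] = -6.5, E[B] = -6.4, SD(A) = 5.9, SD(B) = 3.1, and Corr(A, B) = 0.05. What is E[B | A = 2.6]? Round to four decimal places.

For a bivariate normal, E[B | A=x] = μ_B + ρ·(σ_B/σ_A)·(x − μ_A).
E[B | A=2.6] = -6.4 + (0.05)·(3.1/5.9)·(2.6 − (-6.5)) = -6.4 + (0.026271)·(9.1) = -6.1609.

-6.1609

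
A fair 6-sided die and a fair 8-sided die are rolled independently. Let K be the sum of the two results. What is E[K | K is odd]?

P(K is odd) = 1/2.
Σ over the event: 3·1/24 + 5·1/12 + 7·1/8 + 9·1/8 + 11·1/12 + 13·1/24 = 4.
E[K | K is odd] = (4) / (1/2) = 8.

8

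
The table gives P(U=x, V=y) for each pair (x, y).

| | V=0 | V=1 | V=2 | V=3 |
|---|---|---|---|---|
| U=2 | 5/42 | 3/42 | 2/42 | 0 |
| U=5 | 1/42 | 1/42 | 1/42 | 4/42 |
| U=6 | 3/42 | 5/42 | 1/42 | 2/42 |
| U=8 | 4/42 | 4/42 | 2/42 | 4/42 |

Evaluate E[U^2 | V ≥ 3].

P(V ≥ 3) = 5/21.
Σ U^2·P over the event = 25·(4/42) + 36·(2/42) + 64·(4/42) = 214/21.
E[U^2 | V ≥ 3] = (214/21) / (5/21) = 214/5.

214/5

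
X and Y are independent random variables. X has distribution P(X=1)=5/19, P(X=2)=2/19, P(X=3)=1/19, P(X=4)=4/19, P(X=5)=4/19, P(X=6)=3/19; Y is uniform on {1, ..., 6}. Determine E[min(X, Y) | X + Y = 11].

5

P(X + Y = 11) = 7/114.
Summing min(X,Y)·P(x,y) over outcomes with X + Y = 11 gives 35/114.
E[min(X, Y) | X + Y = 11] = (35/114) / (7/114) = 5.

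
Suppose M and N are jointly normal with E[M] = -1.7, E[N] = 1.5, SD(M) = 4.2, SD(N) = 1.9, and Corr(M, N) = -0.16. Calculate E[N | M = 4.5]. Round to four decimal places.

E[N | M=x] = μ_N + ρ(σ_N/σ_M)(x − μ_M) for jointly normal variables.
E[N | M=4.5] = 1.5 + (-0.16)·(1.9/4.2)·(4.5 − (-1.7)) = 1.5 + (-0.072381)·(6.2) = 1.0512.

1.0512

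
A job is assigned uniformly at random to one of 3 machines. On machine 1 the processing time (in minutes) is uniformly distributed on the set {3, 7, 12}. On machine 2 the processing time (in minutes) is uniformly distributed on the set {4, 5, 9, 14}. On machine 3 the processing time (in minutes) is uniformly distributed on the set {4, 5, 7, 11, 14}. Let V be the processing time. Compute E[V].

E[V | machine 1] = (3+7+12)/3 = 22/3.
E[V | machine 2] = (4+5+9+14)/4 = 8.
E[V | machine 3] = (4+5+7+11+14)/5 = 41/5.
By the law of total expectation,
E[V] = (1/3)·(22/3) + (1/3)·(8) + (1/3)·(41/5) = 353/45.

353/45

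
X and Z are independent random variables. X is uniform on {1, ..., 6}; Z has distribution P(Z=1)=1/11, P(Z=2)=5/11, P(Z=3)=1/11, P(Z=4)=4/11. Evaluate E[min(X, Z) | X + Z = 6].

P(X + Z = 6) = 1/6.
Summing min(X,Z)·P(x,y) over outcomes with X + Z = 6 gives 1/3.
E[min(X, Z) | X + Z = 6] = (1/3) / (1/6) = 2.

2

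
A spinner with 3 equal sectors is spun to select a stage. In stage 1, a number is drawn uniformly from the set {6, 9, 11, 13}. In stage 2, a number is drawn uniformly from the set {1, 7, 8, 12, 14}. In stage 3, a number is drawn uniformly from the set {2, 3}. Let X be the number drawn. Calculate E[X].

E[X | stage 1] = (6+9+11+13)/4 = 39/4.
E[X | stage 2] = (1+7+8+12+14)/5 = 42/5.
E[X | stage 3] = (2+3)/2 = 5/2.
E[X] = (1/3)·(39/4) + (1/3)·(42/5) + (1/3)·(5/2) = 413/60.

413/60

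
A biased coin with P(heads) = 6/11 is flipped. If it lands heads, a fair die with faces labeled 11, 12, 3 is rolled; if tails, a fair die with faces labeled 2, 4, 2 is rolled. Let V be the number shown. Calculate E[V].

196/33

E[V | heads] = (11+12+3)/3 = 26/3.
E[V | tails] = (2+4+2)/3 = 8/3.
By the law of total expectation,
E[V] = (6/11)·(26/3) + (5/11)·(8/3) = 196/33.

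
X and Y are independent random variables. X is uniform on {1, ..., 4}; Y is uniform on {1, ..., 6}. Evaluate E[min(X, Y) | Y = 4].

P(Y = 4) = 1/6.
Summing min(X,Y)·P(x,y) over outcomes with Y = 4 gives 5/12.
E[min(X, Y) | Y = 4] = (5/12) / (1/6) = 5/2.

5/2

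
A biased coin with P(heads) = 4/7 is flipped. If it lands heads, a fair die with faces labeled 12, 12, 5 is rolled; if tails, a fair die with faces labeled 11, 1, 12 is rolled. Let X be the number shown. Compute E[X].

188/21

E[X | heads] = (12+12+5)/3 = 29/3.
E[X | tails] = (11+1+12)/3 = 8.
By the law of total expectation,
E[X] = (4/7)·(29/3) + (3/7)·(8) = 188/21.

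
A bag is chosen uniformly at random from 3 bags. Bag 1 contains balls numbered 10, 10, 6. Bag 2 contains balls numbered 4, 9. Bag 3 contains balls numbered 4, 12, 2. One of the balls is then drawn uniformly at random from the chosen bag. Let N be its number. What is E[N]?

127/18

E[N | bag 1] = (10+10+6)/3 = 26/3.
E[N | bag 2] = (4+9)/2 = 13/2.
E[N | bag 3] = (4+12+2)/3 = 6.
E[N] = (1/3)·(26/3) + (1/3)·(13/2) + (1/3)·(6) = 127/18.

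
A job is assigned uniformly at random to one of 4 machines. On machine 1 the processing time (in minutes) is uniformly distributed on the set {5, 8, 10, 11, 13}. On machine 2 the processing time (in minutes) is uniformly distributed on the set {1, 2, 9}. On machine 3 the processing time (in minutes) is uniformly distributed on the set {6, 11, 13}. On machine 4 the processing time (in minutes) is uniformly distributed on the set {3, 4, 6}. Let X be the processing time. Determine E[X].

104/15

E[X | machine 1] = (5+8+10+11+13)/5 = 47/5.
E[X | machine 2] = (1+2+9)/3 = 4.
E[X | machine 3] = (6+11+13)/3 = 10.
E[X | machine 4] = (3+4+6)/3 = 13/3.
By the law of total expectation,
E[X] = (1/4)·(47/5) + (1/4)·(4) + (1/4)·(10) + (1/4)·(13/3) = 104/15.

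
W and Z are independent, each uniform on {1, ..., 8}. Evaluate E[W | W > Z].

P(W > Z) = 7/16.
Summing W·P(x,y) over outcomes with W > Z gives 21/8.
E[W | W > Z] = (21/8) / (7/16) = 6.

6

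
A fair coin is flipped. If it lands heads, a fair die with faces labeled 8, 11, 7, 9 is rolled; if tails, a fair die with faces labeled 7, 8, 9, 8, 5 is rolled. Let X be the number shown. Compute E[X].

323/40

E[X | heads] = (8+11+7+9)/4 = 35/4.
E[X | tails] = (7+8+9+8+5)/5 = 37/5.
By the law of total expectation,
E[X] = (1/2)·(35/4) + (1/2)·(37/5) = 323/40.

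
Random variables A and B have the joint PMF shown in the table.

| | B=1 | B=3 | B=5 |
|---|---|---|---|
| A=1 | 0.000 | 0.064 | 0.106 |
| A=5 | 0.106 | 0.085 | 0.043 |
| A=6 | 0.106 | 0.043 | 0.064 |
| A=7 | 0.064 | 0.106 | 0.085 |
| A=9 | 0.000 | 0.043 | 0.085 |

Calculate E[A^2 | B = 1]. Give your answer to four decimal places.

34.7899

P(B = 1) = 0.276.
Σ A^2·P over the event = 25·(0.106) + 36·(0.106) + 49·(0.064) = 9.602.
E[A^2 | B = 1] = (9.602) / (0.276) = 34.7899.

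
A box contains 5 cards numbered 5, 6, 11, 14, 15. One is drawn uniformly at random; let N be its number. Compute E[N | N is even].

10

P(N is even) = 2/5.
Σ over the event: 6·1/5 + 14·1/5 = 4.
E[N | N is even] = (4) / (2/5) = 10.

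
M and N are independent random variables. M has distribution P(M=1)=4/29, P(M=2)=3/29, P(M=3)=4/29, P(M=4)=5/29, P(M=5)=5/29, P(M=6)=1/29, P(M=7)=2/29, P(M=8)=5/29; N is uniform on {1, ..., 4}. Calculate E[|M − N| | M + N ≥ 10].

P(M + N ≥ 10) = 5/29.
Summing |M−N|·P(x,y) over outcomes with M + N ≥ 10 gives 91/116.
E[|M − N| | M + N ≥ 10] = (91/116) / (5/29) = 91/20.

91/20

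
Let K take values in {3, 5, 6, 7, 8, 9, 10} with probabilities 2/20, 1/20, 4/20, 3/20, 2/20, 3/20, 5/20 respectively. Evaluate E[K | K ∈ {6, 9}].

51/7

P(K ∈ {6, 9}) = 7/20.
Σ over the event: 6·1/5 + 9·3/20 = 51/20.
E[K | K ∈ {6, 9}] = (51/20) / (7/20) = 51/7.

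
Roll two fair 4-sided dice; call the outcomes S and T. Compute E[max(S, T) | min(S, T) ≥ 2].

Outcomes with min(S, T) ≥ 2: (2,2), (2,3), (2,4), (3,2), (3,3), (3,4), (4,2), (4,3), (4,4), each with probability 1/16.
E[max(S, T) | min(S, T) ≥ 2] = (2 + 3 + 4 + 3 + 3 + 4 + 4 + 4 + 4) / 9 = 31/9.

31/9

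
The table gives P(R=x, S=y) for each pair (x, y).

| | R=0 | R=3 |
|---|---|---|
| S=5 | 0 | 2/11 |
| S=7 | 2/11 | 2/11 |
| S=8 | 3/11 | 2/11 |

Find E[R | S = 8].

6/5

P(S = 8) = 5/11.
Σ R·P over the event = 0·(3/11) + 3·(2/11) = 6/11.
E[R | S = 8] = (6/11) / (5/11) = 6/5.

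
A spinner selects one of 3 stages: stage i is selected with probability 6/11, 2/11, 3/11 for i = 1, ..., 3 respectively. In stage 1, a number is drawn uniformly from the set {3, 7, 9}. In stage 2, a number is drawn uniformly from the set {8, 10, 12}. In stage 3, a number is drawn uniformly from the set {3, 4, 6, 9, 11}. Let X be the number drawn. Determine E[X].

E[X | stage 1] = (3+7+9)/3 = 19/3.
E[X | stage 2] = (8+10+12)/3 = 10.
E[X | stage 3] = (3+4+6+9+11)/5 = 33/5.
E[X] = (6/11)·(19/3) + (2/11)·(10) + (3/11)·(33/5) = 389/55.

389/55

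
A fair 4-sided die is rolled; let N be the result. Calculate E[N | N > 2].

7/2

Given N > 2, N is equally likely to be any of {3, 4}.
E[N | N > 2] = (3 + 4) / 2 = 7/2.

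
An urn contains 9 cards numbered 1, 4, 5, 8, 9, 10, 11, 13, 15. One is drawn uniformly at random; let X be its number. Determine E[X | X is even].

P(X is even) = 1/3.
Σ over the event: 4·1/9 + 8·1/9 + 10·1/9 = 22/9.
E[X | X is even] = (22/9) / (1/3) = 22/3.

22/3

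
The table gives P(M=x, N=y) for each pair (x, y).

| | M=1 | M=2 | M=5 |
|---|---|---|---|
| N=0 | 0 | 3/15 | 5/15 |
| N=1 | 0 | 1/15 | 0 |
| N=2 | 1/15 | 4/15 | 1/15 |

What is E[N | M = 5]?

1/3

P(M = 5) = 2/5.
Σ N·P over the event = 0·(5/15) + 2·(1/15) = 2/15.
E[N | M = 5] = (2/15) / (2/5) = 1/3.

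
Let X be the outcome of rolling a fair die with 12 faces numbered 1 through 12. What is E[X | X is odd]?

Given X is odd, X is equally likely to be any of {1, 3, 5, 7, 9, 11}.
E[X | X is odd] = (1 + 3 + 5 + 7 + 9 + 11) / 6 = 6.

6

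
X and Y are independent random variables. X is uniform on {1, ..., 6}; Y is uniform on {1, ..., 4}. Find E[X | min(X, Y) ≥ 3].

Outcomes with min(X, Y) ≥ 3: (3,3), (3,4), (4,3), (4,4), (5,3), (5,4), (6,3), (6,4), each with probability 1/24.
E[X | min(X, Y) ≥ 3] = (3 + 3 + 4 + 4 + 5 + 5 + 6 + 6) / 8 = 9/2.

9/2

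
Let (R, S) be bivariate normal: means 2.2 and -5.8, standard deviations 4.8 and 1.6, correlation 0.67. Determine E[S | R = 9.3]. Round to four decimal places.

For a bivariate normal, E[S | R=x] = μ_S + ρ·(σ_S/σ_R)·(x − μ_R).
E[S | R=9.3] = -5.8 + (0.67)·(1.6/4.8)·(9.3 − (2.2)) = -5.8 + (0.223333)·(7.1) = -4.2143.

-4.2143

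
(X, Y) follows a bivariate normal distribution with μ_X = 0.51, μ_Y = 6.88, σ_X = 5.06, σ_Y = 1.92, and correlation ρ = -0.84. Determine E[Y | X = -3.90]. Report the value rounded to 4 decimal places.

8.2856

For a bivariate normal, E[Y | X=x] = μ_Y + ρ·(σ_Y/σ_X)·(x − μ_X).
E[Y | X=-3.90] = 6.88 + (-0.84)·(1.92/5.06)·(-3.90 − (0.51)) = 6.88 + (-0.31874)·(-4.41) = 8.2856.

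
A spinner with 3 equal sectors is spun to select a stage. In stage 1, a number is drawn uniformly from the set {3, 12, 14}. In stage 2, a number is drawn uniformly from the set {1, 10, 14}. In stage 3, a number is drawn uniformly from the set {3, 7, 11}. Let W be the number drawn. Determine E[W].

E[W | stage 1] = (3+12+14)/3 = 29/3.
E[W | stage 2] = (1+10+14)/3 = 25/3.
E[W | stage 3] = (3+7+11)/3 = 7.
E[W] = (1/3)·(29/3) + (1/3)·(25/3) + (1/3)·(7) = 25/3.

25/3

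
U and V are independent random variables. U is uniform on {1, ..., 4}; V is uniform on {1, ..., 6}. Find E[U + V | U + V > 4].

P(U + V > 4) = 3/4.
Summing (U+V)·P(x,y) over outcomes with U + V > 4 gives 31/6.
E[U + V | U + V > 4] = (31/6) / (3/4) = 62/9.

62/9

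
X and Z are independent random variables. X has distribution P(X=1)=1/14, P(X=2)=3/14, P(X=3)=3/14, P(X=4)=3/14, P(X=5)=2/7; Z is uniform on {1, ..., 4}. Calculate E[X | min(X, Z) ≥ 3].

41/10

P(min(X, Z) ≥ 3) = 5/14.
Summing X·P(x,y) over outcomes with min(X, Z) ≥ 3 gives 41/28.
E[X | min(X, Z) ≥ 3] = (41/28) / (5/14) = 41/10.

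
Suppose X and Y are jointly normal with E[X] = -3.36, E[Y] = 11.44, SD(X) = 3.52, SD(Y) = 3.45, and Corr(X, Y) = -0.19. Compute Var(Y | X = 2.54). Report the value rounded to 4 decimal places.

For a bivariate normal, Var(Y | X=x) = σ_Y²(1 − ρ²).
Var(Y | X=2.54) = (3.45)²·(1 − (-0.19)²) = 11.9025·0.9639 = 11.4728.

11.4728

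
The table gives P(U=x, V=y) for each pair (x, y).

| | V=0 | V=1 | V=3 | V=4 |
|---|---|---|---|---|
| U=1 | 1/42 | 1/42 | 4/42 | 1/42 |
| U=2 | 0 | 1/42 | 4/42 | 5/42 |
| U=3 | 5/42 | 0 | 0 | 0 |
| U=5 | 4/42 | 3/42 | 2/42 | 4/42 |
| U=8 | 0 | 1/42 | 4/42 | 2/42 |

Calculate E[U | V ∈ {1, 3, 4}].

127/32

P(V ∈ {1, 3, 4}) = 16/21.
Summing U·P(U=x,V=y) over the conditioning event gives 127/42.
E[U | V ∈ {1, 3, 4}] = (127/42) / (16/21) = 127/32.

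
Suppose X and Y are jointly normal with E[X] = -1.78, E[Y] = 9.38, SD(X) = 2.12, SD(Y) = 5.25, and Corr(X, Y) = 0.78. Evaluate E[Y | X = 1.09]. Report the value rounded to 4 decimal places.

The regression of Y on X has slope ρ·σ_Y/σ_X and passes through (μ_X, μ_Y).
E[Y | X=1.09] = 9.38 + (0.78)·(5.25/2.12)·(1.09 − (-1.78)) = 9.38 + (1.9316)·(2.87) = 14.9237.

14.9237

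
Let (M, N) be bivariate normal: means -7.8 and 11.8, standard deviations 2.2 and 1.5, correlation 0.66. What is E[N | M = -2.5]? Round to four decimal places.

14.1850

For a bivariate normal, E[N | M=x] = μ_N + ρ·(σ_N/σ_M)·(x − μ_M).
E[N | M=-2.5] = 11.8 + (0.66)·(1.5/2.2)·(-2.5 − (-7.8)) = 11.8 + (0.45)·(5.3) = 14.1850.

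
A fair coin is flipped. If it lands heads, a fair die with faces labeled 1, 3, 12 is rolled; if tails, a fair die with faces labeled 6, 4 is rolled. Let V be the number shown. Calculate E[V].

31/6

E[V | heads] = (1+3+12)/3 = 16/3.
E[V | tails] = (6+4)/2 = 5.
By the law of total expectation,
E[V] = (1/2)·(16/3) + (1/2)·(5) = 31/6.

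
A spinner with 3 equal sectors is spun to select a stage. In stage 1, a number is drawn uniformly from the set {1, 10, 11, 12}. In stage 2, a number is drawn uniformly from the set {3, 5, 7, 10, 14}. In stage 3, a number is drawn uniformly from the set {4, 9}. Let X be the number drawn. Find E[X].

E[X | stage 1] = (1+10+11+12)/4 = 17/2.
E[X | stage 2] = (3+5+7+10+14)/5 = 39/5.
E[X | stage 3] = (4+9)/2 = 13/2.
E[X] = (1/3)·(17/2) + (1/3)·(39/5) + (1/3)·(13/2) = 38/5.

38/5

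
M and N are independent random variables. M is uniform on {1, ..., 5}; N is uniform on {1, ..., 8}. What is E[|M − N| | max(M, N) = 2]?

Outcomes with max(M, N) = 2: (1,2), (2,1), (2,2), each with probability 1/40.
E[|M − N| | max(M, N) = 2] = (1 + 1 + 0) / 3 = 2/3.

2/3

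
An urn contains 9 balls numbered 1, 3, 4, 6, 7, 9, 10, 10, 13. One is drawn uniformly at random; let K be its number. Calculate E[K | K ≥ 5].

55/6

P(K ≥ 5) = 2/3.
Σ over the event: 6·1/9 + 7·1/9 + 9·1/9 + 10·2/9 + 13·1/9 = 55/9.
E[K | K ≥ 5] = (55/9) / (2/3) = 55/6.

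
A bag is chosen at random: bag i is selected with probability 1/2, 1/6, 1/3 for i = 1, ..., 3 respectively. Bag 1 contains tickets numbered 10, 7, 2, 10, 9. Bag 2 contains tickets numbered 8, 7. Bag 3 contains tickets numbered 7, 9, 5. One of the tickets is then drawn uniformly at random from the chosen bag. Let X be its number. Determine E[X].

E[X | bag 1] = (10+7+2+10+9)/5 = 38/5.
E[X | bag 2] = (8+7)/2 = 15/2.
E[X | bag 3] = (7+9+5)/3 = 7.
E[X] = (1/2)·(38/5) + (1/6)·(15/2) + (1/3)·(7) = 443/60.

443/60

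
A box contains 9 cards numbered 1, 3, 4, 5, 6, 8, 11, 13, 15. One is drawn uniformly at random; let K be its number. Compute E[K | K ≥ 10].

P(K ≥ 10) = 1/3.
Σ over the event: 11·1/9 + 13·1/9 + 15·1/9 = 13/3.
E[K | K ≥ 10] = (13/3) / (1/3) = 13.

13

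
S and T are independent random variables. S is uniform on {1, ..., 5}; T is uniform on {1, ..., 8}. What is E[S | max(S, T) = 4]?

22/7

Outcomes with max(S, T) = 4: (1,4), (2,4), (3,4), (4,1), (4,2), (4,3), (4,4), each with probability 1/40.
E[S | max(S, T) = 4] = (1 + 2 + 3 + 4 + 4 + 4 + 4) / 7 = 22/7.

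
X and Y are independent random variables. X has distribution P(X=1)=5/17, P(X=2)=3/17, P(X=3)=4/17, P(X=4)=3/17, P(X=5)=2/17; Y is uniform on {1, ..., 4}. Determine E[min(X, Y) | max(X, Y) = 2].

P(max(X, Y) = 2) = 11/68.
Summing min(X,Y)·P(x,y) over outcomes with max(X, Y) = 2 gives 7/34.
E[min(X, Y) | max(X, Y) = 2] = (7/34) / (11/68) = 14/11.

14/11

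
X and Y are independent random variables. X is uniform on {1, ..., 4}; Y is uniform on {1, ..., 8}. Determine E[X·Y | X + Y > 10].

Outcomes with X + Y > 10: (3,8), (4,7), (4,8), each with probability 1/32.
E[X·Y | X + Y > 10] = (24 + 28 + 32) / 3 = 28.

28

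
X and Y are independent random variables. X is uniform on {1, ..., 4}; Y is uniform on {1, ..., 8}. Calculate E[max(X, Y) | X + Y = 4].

8/3

Outcomes with X + Y = 4: (1,3), (2,2), (3,1), each with probability 1/32.
E[max(X, Y) | X + Y = 4] = (3 + 2 + 3) / 3 = 8/3.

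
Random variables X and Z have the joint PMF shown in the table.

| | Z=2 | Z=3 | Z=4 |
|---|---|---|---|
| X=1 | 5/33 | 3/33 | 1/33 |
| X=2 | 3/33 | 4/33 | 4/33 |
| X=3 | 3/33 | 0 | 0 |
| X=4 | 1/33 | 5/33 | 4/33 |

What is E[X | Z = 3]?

31/12

P(Z = 3) = 4/11.
Σ X·P over the event = 1·(3/33) + 2·(4/33) + 4·(5/33) = 31/33.
E[X | Z = 3] = (31/33) / (4/11) = 31/12.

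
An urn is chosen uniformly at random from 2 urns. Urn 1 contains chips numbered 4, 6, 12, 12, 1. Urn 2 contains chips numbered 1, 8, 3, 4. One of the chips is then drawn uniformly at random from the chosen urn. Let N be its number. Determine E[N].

E[N | urn 1] = (4+6+12+12+1)/5 = 7.
E[N | urn 2] = (1+8+3+4)/4 = 4.
By the law of total expectation,
E[N] = (1/2)·(7) + (1/2)·(4) = 11/2.

11/2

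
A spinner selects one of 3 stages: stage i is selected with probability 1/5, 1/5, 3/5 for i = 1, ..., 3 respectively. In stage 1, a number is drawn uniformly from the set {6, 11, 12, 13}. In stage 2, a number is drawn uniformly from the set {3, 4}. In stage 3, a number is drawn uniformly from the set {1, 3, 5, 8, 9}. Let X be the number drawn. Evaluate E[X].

148/25

E[X | stage 1] = (6+11+12+13)/4 = 21/2.
E[X | stage 2] = (3+4)/2 = 7/2.
E[X | stage 3] = (1+3+5+8+9)/5 = 26/5.
E[X] = (1/5)·(21/2) + (1/5)·(7/2) + (3/5)·(26/5) = 148/25.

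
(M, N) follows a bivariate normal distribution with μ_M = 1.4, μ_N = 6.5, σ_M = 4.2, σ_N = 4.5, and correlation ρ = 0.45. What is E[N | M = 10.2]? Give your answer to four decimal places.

For a bivariate normal, E[N | M=x] = μ_N + ρ·(σ_N/σ_M)·(x − μ_M).
E[N | M=10.2] = 6.5 + (0.45)·(4.5/4.2)·(10.2 − (1.4)) = 6.5 + (0.482143)·(8.8) = 10.7429.

10.7429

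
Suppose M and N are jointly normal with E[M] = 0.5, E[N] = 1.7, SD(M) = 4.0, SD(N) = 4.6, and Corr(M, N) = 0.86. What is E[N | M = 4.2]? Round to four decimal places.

For a bivariate normal, E[N | M=x] = μ_N + ρ·(σ_N/σ_M)·(x − μ_M).
E[N | M=4.2] = 1.7 + (0.86)·(4.6/4.0)·(4.2 − (0.5)) = 1.7 + (0.989)·(3.7) = 5.3593.

5.3593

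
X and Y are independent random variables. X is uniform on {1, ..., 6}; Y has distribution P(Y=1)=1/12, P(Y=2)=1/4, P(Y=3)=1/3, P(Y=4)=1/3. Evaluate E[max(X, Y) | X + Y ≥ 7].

5

P(X + Y ≥ 7) = 35/72.
Summing max(X,Y)·P(x,y) over outcomes with X + Y ≥ 7 gives 175/72.
E[max(X, Y) | X + Y ≥ 7] = (175/72) / (35/72) = 5.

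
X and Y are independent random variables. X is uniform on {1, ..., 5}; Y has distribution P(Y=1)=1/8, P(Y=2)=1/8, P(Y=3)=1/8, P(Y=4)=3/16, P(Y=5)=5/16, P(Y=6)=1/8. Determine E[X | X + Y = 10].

33/7

P(X + Y = 10) = 7/80.
Summing X·P(x,y) over outcomes with X + Y = 10 gives 33/80.
E[X | X + Y = 10] = (33/80) / (7/80) = 33/7.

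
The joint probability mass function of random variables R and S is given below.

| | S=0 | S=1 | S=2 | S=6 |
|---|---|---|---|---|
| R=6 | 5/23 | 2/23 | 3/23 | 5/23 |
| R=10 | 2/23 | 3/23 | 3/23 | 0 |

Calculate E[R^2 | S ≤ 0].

P(S ≤ 0) = 7/23.
Σ R^2·P over the event = 36·(5/23) + 100·(2/23) = 380/23.
E[R^2 | S ≤ 0] = (380/23) / (7/23) = 380/7.

380/7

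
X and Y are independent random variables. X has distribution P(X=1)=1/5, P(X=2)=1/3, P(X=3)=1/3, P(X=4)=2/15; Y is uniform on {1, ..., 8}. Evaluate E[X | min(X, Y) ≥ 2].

P(min(X, Y) ≥ 2) = 7/10.
Summing X·P(x,y) over outcomes with min(X, Y) ≥ 2 gives 77/40.
E[X | min(X, Y) ≥ 2] = (77/40) / (7/10) = 11/4.

11/4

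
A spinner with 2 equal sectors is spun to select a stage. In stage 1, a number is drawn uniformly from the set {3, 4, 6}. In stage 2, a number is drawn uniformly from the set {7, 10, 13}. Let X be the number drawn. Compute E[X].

43/6

E[X | stage 1] = (3+4+6)/3 = 13/3.
E[X | stage 2] = (7+10+13)/3 = 10.
By the law of total expectation,
E[X] = (1/2)·(13/3) + (1/2)·(10) = 43/6.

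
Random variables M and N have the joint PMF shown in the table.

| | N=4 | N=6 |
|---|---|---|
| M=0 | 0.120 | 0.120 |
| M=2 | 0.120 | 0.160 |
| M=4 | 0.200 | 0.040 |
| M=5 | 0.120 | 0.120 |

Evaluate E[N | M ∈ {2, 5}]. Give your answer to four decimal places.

5.0769

P(M ∈ {2, 5}) = 0.520.
Σ N·P over the event = 4·(0.120) + 6·(0.160) + 4·(0.120) + 6·(0.120) = 2.640.
E[N | M ∈ {2, 5}] = (2.640) / (0.520) = 5.0769.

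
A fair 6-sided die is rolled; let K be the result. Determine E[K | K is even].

Given K is even, K is equally likely to be any of {2, 4, 6}.
E[K | K is even] = (2 + 4 + 6) / 3 = 4.

4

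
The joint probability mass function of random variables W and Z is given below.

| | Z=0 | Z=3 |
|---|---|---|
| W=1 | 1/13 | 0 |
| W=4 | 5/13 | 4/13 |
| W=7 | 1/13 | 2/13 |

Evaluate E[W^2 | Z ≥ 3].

P(Z ≥ 3) = 6/13.
Σ W^2·P over the event = 16·(4/13) + 49·(2/13) = 162/13.
E[W^2 | Z ≥ 3] = (162/13) / (6/13) = 27.

27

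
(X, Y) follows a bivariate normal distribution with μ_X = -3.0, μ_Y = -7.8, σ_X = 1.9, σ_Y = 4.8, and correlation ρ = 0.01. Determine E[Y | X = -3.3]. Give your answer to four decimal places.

-7.8076

For a bivariate normal, E[Y | X=x] = μ_Y + ρ·(σ_Y/σ_X)·(x − μ_X).
E[Y | X=-3.3] = -7.8 + (0.01)·(4.8/1.9)·(-3.3 − (-3.0)) = -7.8 + (0.025263)·(-0.3) = -7.8076.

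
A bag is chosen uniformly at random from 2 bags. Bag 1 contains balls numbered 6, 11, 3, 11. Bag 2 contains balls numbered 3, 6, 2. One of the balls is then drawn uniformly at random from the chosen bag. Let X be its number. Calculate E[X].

137/24

E[X | bag 1] = (6+11+3+11)/4 = 31/4.
E[X | bag 2] = (3+6+2)/3 = 11/3.
By the law of total expectation,
E[X] = (1/2)·(31/4) + (1/2)·(11/3) = 137/24.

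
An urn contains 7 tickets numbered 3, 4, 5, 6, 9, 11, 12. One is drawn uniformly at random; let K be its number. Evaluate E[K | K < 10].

P(K < 10) = 5/7.
Σ over the event: 3·1/7 + 4·1/7 + 5·1/7 + 6·1/7 + 9·1/7 = 27/7.
E[K | K < 10] = (27/7) / (5/7) = 27/5.

27/5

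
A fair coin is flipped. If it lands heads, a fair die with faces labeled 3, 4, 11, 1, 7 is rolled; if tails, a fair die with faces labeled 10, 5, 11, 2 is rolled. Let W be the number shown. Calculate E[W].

E[W | heads] = (3+4+11+1+7)/5 = 26/5.
E[W | tails] = (10+5+11+2)/4 = 7.
E[W] = (1/2)·(26/5) + (1/2)·(7) = 61/10.

61/10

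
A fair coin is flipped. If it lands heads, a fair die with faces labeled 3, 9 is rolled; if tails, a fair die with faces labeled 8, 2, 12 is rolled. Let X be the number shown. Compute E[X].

E[X | heads] = (3+9)/2 = 6.
E[X | tails] = (8+2+12)/3 = 22/3.
By the law of total expectation,
E[X] = (1/2)·(6) + (1/2)·(22/3) = 20/3.

20/3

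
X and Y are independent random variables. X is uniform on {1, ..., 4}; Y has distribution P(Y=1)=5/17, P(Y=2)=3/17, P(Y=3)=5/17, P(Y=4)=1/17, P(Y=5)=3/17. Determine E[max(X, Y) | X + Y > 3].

203/55

P(X + Y > 3) = 55/68.
Summing max(X,Y)·P(x,y) over outcomes with X + Y > 3 gives 203/68.
E[max(X, Y) | X + Y > 3] = (203/68) / (55/68) = 203/55.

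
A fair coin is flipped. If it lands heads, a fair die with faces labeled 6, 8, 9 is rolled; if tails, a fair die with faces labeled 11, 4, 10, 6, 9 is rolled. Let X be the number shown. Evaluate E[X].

47/6

E[X | heads] = (6+8+9)/3 = 23/3.
E[X | tails] = (11+4+10+6+9)/5 = 8.
E[X] = (1/2)·(23/3) + (1/2)·(8) = 47/6.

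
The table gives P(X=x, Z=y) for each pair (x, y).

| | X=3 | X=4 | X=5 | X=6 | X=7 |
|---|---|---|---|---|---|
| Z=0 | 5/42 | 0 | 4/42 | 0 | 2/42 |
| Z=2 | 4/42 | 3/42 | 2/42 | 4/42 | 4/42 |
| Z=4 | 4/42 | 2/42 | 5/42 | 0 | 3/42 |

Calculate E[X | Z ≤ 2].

135/28

P(Z ≤ 2) = 2/3.
Summing X·P(X=x,Z=y) over the conditioning event gives 45/14.
E[X | Z ≤ 2] = (45/14) / (2/3) = 135/28.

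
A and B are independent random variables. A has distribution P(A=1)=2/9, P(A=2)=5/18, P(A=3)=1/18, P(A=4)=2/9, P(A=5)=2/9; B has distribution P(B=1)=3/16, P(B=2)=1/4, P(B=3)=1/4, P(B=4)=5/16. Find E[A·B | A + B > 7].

P(A + B > 7) = 7/36.
Summing AB·P(x,y) over outcomes with A + B > 7 gives 10/3.
E[A·B | A + B > 7] = (10/3) / (7/36) = 120/7.

120/7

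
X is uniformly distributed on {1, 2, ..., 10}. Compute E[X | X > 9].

10

Given X > 9, X is equally likely to be any of {10}.
E[X | X > 9] = (10) / 1 = 10.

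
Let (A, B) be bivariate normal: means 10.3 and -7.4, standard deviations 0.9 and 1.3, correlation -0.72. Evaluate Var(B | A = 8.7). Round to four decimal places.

The conditional variance in a bivariate normal is σ_B²(1 − ρ²), independent of x.
Var(B | A=8.7) = (1.3)²·(1 − (-0.72)²) = 1.69·0.4816 = 0.8139.

0.8139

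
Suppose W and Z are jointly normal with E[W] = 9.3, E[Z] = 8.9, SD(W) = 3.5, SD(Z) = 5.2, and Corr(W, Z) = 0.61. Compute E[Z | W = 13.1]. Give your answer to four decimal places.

12.3439

E[Z | W=x] = μ_Z + ρ(σ_Z/σ_W)(x − μ_W) for jointly normal variables.
E[Z | W=13.1] = 8.9 + (0.61)·(5.2/3.5)·(13.1 − (9.3)) = 8.9 + (0.90629)·(3.8) = 12.3439.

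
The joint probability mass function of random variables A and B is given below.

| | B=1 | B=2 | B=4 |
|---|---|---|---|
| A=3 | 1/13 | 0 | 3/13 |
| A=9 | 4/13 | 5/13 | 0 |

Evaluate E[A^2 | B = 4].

9

P(B = 4) = 3/13.
Summing A^2·P(A=x,B=y) over the conditioning event gives 27/13.
E[A^2 | B = 4] = (27/13) / (3/13) = 9.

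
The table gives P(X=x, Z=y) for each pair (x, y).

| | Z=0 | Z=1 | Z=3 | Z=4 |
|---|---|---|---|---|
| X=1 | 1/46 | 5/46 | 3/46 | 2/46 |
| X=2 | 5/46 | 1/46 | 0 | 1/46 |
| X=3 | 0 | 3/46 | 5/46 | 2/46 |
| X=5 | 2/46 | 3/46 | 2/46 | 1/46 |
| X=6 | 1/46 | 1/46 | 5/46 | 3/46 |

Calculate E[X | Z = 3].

58/15

P(Z = 3) = 15/46.
Summing X·P(X=x,Z=y) over the conditioning event gives 29/23.
E[X | Z = 3] = (29/23) / (15/46) = 58/15.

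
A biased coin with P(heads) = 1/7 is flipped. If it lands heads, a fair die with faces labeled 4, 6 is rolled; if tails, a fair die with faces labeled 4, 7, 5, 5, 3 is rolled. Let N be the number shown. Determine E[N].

E[N | heads] = (4+6)/2 = 5.
E[N | tails] = (4+7+5+5+3)/5 = 24/5.
E[N] = (1/7)·(5) + (6/7)·(24/5) = 169/35.

169/35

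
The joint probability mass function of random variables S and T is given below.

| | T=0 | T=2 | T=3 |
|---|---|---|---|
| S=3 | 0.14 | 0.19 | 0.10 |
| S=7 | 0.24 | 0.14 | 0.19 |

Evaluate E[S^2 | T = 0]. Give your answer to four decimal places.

P(T = 0) = 0.38.
Σ S^2·P over the event = 9·(0.14) + 49·(0.24) = 13.02.
E[S^2 | T = 0] = (13.02) / (0.38) = 34.2632.

34.2632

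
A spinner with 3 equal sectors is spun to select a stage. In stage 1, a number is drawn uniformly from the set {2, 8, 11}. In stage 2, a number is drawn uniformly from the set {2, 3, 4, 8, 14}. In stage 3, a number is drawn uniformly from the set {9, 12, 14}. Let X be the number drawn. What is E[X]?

E[X | stage 1] = (2+8+11)/3 = 7.
E[X | stage 2] = (2+3+4+8+14)/5 = 31/5.
E[X | stage 3] = (9+12+14)/3 = 35/3.
E[X] = (1/3)·(7) + (1/3)·(31/5) + (1/3)·(35/3) = 373/45.

373/45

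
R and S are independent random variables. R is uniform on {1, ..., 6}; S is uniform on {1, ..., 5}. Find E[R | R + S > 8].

Outcomes with R + S > 8: (4,5), (5,4), (5,5), (6,3), (6,4), (6,5), each with probability 1/30.
E[R | R + S > 8] = (4 + 5 + 5 + 6 + 6 + 6) / 6 = 16/3.

16/3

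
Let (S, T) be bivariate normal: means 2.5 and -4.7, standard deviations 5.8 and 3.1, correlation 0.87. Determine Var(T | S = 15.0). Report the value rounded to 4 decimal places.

2.3362

Var(T | S=x) = (1 − ρ²)·σ_T².
Var(T | S=15.0) = (3.1)²·(1 − (0.87)²) = 9.61·0.2431 = 2.3362.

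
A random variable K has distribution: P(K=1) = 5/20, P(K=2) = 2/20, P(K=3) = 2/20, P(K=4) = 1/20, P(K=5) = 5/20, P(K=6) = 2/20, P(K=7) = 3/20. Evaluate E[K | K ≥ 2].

P(K ≥ 2) = 3/4.
Σ over the event: 2·1/10 + 3·1/10 + 4·1/20 + 5·1/4 + 6·1/10 + 7·3/20 = 18/5.
E[K | K ≥ 2] = (18/5) / (3/4) = 24/5.

24/5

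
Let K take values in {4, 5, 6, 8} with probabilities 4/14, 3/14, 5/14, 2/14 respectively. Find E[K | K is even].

62/11

P(K is even) = 11/14.
Σ over the event: 4·2/7 + 6·5/14 + 8·1/7 = 31/7.
E[K | K is even] = (31/7) / (11/14) = 62/11.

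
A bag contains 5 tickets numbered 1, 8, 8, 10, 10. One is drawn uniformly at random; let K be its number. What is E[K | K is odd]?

P(K is odd) = 1/5.
Σ over the event: 1·1/5 = 1/5.
E[K | K is odd] = (1/5) / (1/5) = 1.

1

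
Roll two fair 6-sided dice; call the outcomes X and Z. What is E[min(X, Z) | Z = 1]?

1

Outcomes with Z = 1: (1,1), (2,1), (3,1), (4,1), (5,1), (6,1), each with probability 1/36.
E[min(X, Z) | Z = 1] = (1 + 1 + 1 + 1 + 1 + 1) / 6 = 1.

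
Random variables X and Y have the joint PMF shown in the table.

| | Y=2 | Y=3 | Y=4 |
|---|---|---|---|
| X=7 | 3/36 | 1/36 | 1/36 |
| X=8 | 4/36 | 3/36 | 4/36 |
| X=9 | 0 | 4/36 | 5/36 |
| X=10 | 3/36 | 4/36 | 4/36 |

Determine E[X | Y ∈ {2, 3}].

95/11

P(Y ∈ {2, 3}) = 11/18.
Σ X·P over the event = 7·(3/36) + 7·(1/36) + 8·(4/36) + 8·(3/36) + 9·(4/36) + 10·(3/36) + 10·(4/36) = 95/18.
E[X | Y ∈ {2, 3}] = (95/18) / (11/18) = 95/11.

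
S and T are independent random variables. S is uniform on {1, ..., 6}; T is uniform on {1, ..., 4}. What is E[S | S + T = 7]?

9/2

Outcomes with S + T = 7: (3,4), (4,3), (5,2), (6,1), each with probability 1/24.
E[S | S + T = 7] = (3 + 4 + 5 + 6) / 4 = 9/2.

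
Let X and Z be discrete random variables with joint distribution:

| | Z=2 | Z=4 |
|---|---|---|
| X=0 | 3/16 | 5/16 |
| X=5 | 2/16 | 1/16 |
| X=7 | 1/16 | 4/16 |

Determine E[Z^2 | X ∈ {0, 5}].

116/11

P(X ∈ {0, 5}) = 11/16.
Σ Z^2·P over the event = 4·(3/16) + 16·(5/16) + 4·(2/16) + 16·(1/16) = 29/4.
E[Z^2 | X ∈ {0, 5}] = (29/4) / (11/16) = 116/11.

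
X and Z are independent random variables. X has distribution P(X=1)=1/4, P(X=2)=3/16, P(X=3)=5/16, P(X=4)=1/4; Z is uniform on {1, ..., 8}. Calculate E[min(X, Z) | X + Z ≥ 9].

125/41

P(X + Z ≥ 9) = 41/128.
Summing min(X,Z)·P(x,y) over outcomes with X + Z ≥ 9 gives 125/128.
E[min(X, Z) | X + Z ≥ 9] = (125/128) / (41/128) = 125/41.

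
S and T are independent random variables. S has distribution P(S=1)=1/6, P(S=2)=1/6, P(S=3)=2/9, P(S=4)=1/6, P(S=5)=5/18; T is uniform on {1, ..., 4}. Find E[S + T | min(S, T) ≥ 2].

20/3

P(min(S, T) ≥ 2) = 5/8.
Summing (S+T)·P(x,y) over outcomes with min(S, T) ≥ 2 gives 25/6.
E[S + T | min(S, T) ≥ 2] = (25/6) / (5/8) = 20/3.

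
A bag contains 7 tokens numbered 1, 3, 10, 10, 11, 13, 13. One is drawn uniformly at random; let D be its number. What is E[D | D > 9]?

57/5

P(D > 9) = 5/7.
Σ over the event: 10·2/7 + 11·1/7 + 13·2/7 = 57/7.
E[D | D > 9] = (57/7) / (5/7) = 57/5.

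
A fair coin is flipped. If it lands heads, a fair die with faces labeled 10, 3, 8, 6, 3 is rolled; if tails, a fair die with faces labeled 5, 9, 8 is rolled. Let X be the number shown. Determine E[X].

E[X | heads] = (10+3+8+6+3)/5 = 6.
E[X | tails] = (5+9+8)/3 = 22/3.
By the law of total expectation,
E[X] = (1/2)·(6) + (1/2)·(22/3) = 20/3.

20/3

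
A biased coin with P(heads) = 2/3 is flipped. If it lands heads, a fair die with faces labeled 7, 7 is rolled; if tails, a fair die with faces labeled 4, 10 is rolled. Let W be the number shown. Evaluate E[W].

7

E[W | heads] = (7+7)/2 = 7.
E[W | tails] = (4+10)/2 = 7.
E[W] = (2/3)·(7) + (1/3)·(7) = 7.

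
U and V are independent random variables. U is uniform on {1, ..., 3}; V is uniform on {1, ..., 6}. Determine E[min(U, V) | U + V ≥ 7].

Outcomes with U + V ≥ 7: (1,6), (2,5), (2,6), (3,4), (3,5), (3,6), each with probability 1/18.
E[min(U, V) | U + V ≥ 7] = (1 + 2 + 2 + 3 + 3 + 3) / 6 = 7/3.

7/3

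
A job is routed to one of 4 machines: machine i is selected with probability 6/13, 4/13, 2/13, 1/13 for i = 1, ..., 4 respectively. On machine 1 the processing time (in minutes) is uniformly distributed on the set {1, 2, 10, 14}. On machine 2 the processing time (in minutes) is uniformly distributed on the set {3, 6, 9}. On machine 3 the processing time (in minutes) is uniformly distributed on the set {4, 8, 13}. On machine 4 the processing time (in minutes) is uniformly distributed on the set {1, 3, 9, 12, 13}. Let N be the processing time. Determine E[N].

2663/390

E[N | machine 1] = (1+2+10+14)/4 = 27/4.
E[N | machine 2] = (3+6+9)/3 = 6.
E[N | machine 3] = (4+8+13)/3 = 25/3.
E[N | machine 4] = (1+3+9+12+13)/5 = 38/5.
By the law of total expectation,
E[N] = (6/13)·(27/4) + (4/13)·(6) + (2/13)·(25/3) + (1/13)·(38/5) = 2663/390.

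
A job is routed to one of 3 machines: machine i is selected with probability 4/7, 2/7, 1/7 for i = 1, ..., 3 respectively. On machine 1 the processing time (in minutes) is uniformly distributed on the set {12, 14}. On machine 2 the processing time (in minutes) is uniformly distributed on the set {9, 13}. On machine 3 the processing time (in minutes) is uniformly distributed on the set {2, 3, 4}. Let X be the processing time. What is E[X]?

11

E[X | machine 1] = (12+14)/2 = 13.
E[X | machine 2] = (9+13)/2 = 11.
E[X | machine 3] = (2+3+4)/3 = 3.
E[X] = (4/7)·(13) + (2/7)·(11) + (1/7)·(3) = 11.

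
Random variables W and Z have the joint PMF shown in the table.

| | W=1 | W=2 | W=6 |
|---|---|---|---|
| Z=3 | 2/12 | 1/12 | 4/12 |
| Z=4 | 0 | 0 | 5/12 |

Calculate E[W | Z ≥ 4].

P(Z ≥ 4) = 5/12.
Σ W·P over the event = 6·(5/12) = 5/2.
E[W | Z ≥ 4] = (5/2) / (5/12) = 6.

6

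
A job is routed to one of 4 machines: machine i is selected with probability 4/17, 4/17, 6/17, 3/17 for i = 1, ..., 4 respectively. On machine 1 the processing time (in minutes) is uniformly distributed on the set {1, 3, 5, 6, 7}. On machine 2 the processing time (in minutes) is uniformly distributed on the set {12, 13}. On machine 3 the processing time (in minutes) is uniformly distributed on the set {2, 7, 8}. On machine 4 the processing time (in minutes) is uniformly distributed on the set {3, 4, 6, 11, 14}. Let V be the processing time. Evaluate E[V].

622/85

E[V | machine 1] = (1+3+5+6+7)/5 = 22/5.
E[V | machine 2] = (12+13)/2 = 25/2.
E[V | machine 3] = (2+7+8)/3 = 17/3.
E[V | machine 4] = (3+4+6+11+14)/5 = 38/5.
E[V] = (4/17)·(22/5) + (4/17)·(25/2) + (6/17)·(17/3) + (3/17)·(38/5) = 622/85.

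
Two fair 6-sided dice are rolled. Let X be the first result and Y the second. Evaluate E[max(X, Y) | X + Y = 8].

26/5

Outcomes with X + Y = 8: (2,6), (3,5), (4,4), (5,3), (6,2), each with probability 1/36.
E[max(X, Y) | X + Y = 8] = (6 + 5 + 4 + 5 + 6) / 5 = 26/5.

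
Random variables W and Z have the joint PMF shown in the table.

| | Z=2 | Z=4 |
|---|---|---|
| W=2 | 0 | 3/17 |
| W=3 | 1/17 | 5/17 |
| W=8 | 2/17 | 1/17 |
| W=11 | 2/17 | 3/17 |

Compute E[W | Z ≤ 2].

P(Z ≤ 2) = 5/17.
Σ W·P over the event = 3·(1/17) + 8·(2/17) + 11·(2/17) = 41/17.
E[W | Z ≤ 2] = (41/17) / (5/17) = 41/5.

41/5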